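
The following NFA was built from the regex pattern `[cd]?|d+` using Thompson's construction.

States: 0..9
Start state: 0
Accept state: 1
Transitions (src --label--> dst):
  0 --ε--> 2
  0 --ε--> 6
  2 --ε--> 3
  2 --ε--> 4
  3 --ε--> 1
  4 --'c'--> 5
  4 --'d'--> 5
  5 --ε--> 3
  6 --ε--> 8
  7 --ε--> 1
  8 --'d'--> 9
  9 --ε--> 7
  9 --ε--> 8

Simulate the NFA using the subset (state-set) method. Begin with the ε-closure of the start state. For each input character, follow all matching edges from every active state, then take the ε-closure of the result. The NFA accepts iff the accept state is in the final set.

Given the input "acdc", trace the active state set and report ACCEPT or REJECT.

S₀ = ε-closure({0}) = {0,1,2,3,4,6,8}
'a' @ 1: {}  — no active states
rest 'cdc' ignored (set empty)
after full input: {}  (accept=1 not in)

Answer: REJECT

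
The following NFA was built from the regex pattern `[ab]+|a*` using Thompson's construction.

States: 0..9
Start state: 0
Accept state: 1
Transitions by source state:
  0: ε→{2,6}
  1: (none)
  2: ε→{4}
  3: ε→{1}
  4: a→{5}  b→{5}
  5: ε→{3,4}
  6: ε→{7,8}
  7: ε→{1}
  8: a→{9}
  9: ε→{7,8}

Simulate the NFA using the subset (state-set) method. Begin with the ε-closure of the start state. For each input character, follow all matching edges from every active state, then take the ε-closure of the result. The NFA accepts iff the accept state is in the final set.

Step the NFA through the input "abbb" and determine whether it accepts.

initial (ε-close {0}): {0,1,2,4,6,7,8}
'a' @ 1: {1,3,4,5,7,8,9}  [accepting]
'b' @ 2: {1,3,4,5}  [accepting]
'b' @ 3: {1,3,4,5}  [accepting]
'b' @ 4: {1,3,4,5}  [accepting]
end set {1,3,4,5} — state 1 in

Answer: ACCEPT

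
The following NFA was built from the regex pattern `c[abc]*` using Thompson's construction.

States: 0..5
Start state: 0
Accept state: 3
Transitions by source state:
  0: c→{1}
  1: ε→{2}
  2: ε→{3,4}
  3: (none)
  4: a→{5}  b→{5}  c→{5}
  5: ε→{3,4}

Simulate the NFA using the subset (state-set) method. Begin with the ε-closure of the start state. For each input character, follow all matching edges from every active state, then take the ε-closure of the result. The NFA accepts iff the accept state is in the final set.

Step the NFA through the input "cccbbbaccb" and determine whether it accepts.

S₀ = ε-closure({0}) = {0}
'c' @ 1: {1,2,3,4}  ✓accept
'c' @ 2: {3,4,5}  ✓accept
'c' @ 3: {3,4,5}  ✓accept
'b' @ 4: {3,4,5}  ✓accept
'b' @ 5: {3,4,5}  ✓accept
'b' @ 6: {3,4,5}  ✓accept
'a' @ 7: {3,4,5}  ✓accept
'c' @ 8: {3,4,5}  ✓accept
'c' @ 9: {3,4,5}  ✓accept
'b' @ 10: {3,4,5}  ✓accept
final: {3,4,5}; accept 3 in set

Answer: ACCEPT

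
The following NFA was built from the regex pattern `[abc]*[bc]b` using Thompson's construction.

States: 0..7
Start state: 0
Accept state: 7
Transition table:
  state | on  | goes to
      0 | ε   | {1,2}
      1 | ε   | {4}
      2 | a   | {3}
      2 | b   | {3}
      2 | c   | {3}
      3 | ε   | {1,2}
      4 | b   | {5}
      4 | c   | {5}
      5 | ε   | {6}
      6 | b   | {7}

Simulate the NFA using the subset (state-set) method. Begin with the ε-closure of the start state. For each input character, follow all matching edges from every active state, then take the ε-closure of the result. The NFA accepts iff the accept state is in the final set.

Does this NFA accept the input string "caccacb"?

initial (ε-close {0}): {0,1,2,4}
'c' @ 1: {1,2,3,4,5,6}
'a' @ 2: {1,2,3,4}
'c' @ 3: {1,2,3,4,5,6}
'c' @ 4: {1,2,3,4,5,6}
'a' @ 5: {1,2,3,4}
'c' @ 6: {1,2,3,4,5,6}
'b' @ 7: {1,2,3,4,5,6,7}  [accepting]
final: {1,2,3,4,5,6,7}; accept 7 in set

Answer: ACCEPT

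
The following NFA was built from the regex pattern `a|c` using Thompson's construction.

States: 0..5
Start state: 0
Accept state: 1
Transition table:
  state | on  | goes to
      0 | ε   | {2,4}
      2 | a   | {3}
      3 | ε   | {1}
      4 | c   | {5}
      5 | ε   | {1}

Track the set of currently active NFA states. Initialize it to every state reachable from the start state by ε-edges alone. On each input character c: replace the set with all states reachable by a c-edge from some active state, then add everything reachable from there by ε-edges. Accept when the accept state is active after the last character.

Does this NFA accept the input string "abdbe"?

start: ε-closure({0}) = {0,2,4}
'a' @ 1: {1,3}  (accept∈set)
'b' @ 2: {}  — dead — no transitions
rest 'dbe' ignored (set empty)
final: {}; accept 1 not in set

Answer: REJECT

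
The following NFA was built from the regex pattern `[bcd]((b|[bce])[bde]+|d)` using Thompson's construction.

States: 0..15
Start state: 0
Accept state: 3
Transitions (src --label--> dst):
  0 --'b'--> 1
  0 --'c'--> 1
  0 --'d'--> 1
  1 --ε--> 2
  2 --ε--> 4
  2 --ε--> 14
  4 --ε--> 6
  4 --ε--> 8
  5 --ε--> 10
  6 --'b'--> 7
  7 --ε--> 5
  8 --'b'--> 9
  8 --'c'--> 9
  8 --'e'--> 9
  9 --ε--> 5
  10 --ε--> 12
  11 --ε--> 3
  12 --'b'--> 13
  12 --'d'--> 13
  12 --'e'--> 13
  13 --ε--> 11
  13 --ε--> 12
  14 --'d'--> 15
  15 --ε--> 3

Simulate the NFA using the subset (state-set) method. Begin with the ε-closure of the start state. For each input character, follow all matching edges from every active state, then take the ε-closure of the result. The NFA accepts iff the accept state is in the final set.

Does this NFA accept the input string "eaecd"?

start: ε-closure({0}) = {0}
'e' @ 1: {}  — state set empty
rest 'aecd' ignored (set empty)
final: {}; accept 3 not in set

Answer: REJECT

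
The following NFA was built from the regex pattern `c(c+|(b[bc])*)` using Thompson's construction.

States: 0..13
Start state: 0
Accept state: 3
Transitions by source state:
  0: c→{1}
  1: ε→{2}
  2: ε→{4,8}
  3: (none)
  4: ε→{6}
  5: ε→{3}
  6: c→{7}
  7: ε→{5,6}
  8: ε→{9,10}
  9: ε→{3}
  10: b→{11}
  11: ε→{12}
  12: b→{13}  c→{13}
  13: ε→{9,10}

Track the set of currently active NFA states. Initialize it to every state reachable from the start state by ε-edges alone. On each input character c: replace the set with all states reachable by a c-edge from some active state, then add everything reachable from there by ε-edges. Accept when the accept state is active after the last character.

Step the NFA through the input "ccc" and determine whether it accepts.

Answer: ACCEPT

Derivation:
start: ε-closure({0}) = {0}
'c' @ 1: {1,2,3,4,6,8,9,10}  [accepting]
'c' @ 2: {3,5,6,7}  [accepting]
'c' @ 3: {3,5,6,7}  [accepting]
final: {3,5,6,7}; accept 3 in set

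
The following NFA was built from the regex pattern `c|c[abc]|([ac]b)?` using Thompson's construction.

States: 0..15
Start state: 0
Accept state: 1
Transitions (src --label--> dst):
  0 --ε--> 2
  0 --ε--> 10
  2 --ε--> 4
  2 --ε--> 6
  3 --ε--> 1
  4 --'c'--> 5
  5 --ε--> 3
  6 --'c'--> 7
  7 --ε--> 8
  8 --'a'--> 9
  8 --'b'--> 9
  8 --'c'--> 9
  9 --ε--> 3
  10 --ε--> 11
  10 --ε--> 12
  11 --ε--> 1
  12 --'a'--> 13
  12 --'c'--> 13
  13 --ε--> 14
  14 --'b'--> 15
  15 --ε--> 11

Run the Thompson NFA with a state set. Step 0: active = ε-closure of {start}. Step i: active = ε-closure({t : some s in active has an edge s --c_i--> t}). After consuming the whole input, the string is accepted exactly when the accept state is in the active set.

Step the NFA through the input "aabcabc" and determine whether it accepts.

initial (ε-close {0}): {0,1,2,4,6,10,11,12}
'a' @ 1: {13,14}
'a' @ 2: {}  — dead — no transitions
rest 'bcabc' ignored (set empty)
end set {} — state 1 not in

Answer: REJECT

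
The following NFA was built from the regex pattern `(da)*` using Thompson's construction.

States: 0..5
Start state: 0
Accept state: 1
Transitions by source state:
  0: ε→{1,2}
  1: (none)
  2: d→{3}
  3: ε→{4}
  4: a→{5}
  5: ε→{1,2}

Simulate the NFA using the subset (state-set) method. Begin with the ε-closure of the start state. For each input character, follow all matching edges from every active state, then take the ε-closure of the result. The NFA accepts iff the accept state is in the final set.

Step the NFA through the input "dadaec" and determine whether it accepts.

start: ε-closure({0}) = {0,1,2}
'd' @ 1: {3,4}
'a' @ 2: {1,2,5}  (accept∈set)
'd' @ 3: {3,4}
'a' @ 4: {1,2,5}  (accept∈set)
'e' @ 5: {}  — state set empty
rest 'c' ignored (set empty)
end set {} — state 1 not in

Answer: REJECT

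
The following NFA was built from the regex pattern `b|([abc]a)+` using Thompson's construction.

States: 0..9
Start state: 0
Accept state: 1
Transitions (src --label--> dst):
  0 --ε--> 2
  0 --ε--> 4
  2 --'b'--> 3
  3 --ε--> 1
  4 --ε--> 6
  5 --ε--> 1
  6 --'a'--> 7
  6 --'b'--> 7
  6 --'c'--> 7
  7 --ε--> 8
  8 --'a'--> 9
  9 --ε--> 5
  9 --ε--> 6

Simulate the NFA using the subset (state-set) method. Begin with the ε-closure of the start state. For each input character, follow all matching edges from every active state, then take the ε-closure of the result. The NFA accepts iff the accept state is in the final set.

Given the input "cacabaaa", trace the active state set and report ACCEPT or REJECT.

start: ε-closure({0}) = {0,2,4,6}
'c' @ 1: {7,8}
'a' @ 2: {1,5,6,9}  (accept∈set)
'c' @ 3: {7,8}
'a' @ 4: {1,5,6,9}  (accept∈set)
'b' @ 5: {7,8}
'a' @ 6: {1,5,6,9}  (accept∈set)
'a' @ 7: {7,8}
'a' @ 8: {1,5,6,9}  (accept∈set)
after full input: {1,5,6,9}  (accept=1 in)

Answer: ACCEPT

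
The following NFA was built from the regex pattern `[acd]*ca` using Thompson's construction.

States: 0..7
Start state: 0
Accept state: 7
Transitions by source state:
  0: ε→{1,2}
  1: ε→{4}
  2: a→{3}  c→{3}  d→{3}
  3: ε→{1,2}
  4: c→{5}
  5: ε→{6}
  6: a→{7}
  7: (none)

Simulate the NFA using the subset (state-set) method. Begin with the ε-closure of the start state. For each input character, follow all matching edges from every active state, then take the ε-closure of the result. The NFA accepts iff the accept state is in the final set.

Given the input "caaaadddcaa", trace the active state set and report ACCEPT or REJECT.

S₀ = ε-closure({0}) = {0,1,2,4}
'c' @ 1: {1,2,3,4,5,6}
'a' @ 2: {1,2,3,4,7}  ✓accept
'a' @ 3: {1,2,3,4}
'a' @ 4: {1,2,3,4}
'a' @ 5: {1,2,3,4}
'd' @ 6: {1,2,3,4}
'd' @ 7: {1,2,3,4}
'd' @ 8: {1,2,3,4}
'c' @ 9: {1,2,3,4,5,6}
'a' @ 10: {1,2,3,4,7}  ✓accept
'a' @ 11: {1,2,3,4}
after full input: {1,2,3,4}  (accept=7 not in)

Answer: REJECT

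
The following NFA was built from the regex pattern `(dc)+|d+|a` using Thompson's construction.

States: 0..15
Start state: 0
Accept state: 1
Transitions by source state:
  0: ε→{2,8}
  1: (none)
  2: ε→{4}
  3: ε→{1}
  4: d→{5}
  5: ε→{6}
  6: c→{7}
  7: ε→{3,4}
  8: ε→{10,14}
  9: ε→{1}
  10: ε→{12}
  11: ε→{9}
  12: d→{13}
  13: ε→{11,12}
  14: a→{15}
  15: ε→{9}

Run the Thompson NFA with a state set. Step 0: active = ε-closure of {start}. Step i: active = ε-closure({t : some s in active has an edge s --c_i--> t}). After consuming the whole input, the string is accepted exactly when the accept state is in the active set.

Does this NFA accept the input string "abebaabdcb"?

initial (ε-close {0}): {0,2,4,8,10,12,14}
'a' @ 1: {1,9,15}  (accept∈set)
'b' @ 2: {}  — state set empty
rest 'ebaabdcb' ignored (set empty)
end set {} — state 1 not in

Answer: REJECT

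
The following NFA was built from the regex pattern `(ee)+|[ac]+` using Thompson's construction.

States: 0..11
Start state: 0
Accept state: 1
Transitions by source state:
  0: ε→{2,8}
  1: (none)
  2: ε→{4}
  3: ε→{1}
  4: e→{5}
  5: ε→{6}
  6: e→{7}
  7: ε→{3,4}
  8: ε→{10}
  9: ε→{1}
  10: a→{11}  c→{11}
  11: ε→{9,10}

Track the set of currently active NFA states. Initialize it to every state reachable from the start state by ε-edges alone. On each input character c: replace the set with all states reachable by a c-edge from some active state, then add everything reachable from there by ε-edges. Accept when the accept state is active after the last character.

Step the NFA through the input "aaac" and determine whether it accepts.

start: ε-closure({0}) = {0,2,4,8,10}
'a' @ 1: {1,9,10,11}  [accepting]
'a' @ 2: {1,9,10,11}  [accepting]
'a' @ 3: {1,9,10,11}  [accepting]
'c' @ 4: {1,9,10,11}  [accepting]
after full input: {1,9,10,11}  (accept=1 in)

Answer: ACCEPT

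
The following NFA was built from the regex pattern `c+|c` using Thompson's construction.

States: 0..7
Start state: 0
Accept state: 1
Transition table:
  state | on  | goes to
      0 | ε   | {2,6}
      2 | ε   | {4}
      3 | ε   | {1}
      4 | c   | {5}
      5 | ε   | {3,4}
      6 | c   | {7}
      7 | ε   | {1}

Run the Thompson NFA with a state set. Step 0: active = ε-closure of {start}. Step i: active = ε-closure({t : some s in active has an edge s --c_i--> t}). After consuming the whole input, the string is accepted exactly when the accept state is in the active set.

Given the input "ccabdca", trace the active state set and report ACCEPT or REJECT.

start: ε-closure({0}) = {0,2,4,6}
'c' @ 1: {1,3,4,5,7}  ✓accept
'c' @ 2: {1,3,4,5}  ✓accept
'a' @ 3: {}  — dead — no transitions
rest 'bdca' ignored (set empty)
after full input: {}  (accept=1 not in)

Answer: REJECT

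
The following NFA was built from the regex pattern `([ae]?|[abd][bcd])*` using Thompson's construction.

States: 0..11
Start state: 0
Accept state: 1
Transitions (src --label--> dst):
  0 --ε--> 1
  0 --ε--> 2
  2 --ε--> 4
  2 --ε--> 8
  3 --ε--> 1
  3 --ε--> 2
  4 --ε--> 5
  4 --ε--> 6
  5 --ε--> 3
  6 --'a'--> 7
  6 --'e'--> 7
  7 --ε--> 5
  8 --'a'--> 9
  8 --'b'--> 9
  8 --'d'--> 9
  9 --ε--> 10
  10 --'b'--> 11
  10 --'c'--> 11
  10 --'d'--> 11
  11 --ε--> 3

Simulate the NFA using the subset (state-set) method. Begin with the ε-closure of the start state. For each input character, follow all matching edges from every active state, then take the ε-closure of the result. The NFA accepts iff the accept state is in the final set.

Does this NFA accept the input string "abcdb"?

Answer: ACCEPT

Derivation:
S₀ = ε-closure({0}) = {0,1,2,3,4,5,6,8}
'a' @ 1: {1,2,3,4,5,6,7,8,9,10}  [accepting]
'b' @ 2: {1,2,3,4,5,6,8,9,10,11}  [accepting]
'c' @ 3: {1,2,3,4,5,6,8,11}  [accepting]
'd' @ 4: {9,10}
'b' @ 5: {1,2,3,4,5,6,8,11}  [accepting]
end set {1,2,3,4,5,6,8,11} — state 1 in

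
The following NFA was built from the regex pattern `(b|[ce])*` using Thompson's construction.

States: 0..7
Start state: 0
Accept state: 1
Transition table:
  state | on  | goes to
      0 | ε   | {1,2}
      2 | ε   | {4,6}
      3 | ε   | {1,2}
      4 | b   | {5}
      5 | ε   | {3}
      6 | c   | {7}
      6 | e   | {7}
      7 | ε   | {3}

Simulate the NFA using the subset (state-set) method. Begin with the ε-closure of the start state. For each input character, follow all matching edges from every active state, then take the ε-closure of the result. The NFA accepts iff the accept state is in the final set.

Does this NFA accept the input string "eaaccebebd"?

Answer: REJECT

Derivation:
start: ε-closure({0}) = {0,1,2,4,6}
'e' @ 1: {1,2,3,4,6,7}  (accept∈set)
'a' @ 2: {}  — state set empty
rest 'accebebd' ignored (set empty)
end set {} — state 1 not in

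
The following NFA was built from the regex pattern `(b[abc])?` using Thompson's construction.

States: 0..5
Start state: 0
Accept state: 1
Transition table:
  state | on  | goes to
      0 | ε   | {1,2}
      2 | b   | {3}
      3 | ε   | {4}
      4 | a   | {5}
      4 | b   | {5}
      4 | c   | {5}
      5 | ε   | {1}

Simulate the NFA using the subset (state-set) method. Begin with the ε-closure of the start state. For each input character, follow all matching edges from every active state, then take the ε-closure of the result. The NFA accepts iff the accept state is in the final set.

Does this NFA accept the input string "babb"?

start: ε-closure({0}) = {0,1,2}
'b' @ 1: {3,4}
'a' @ 2: {1,5}  [accepting]
'b' @ 3: {}  — no active states
rest 'b' ignored (set empty)
end set {} — state 1 not in

Answer: REJECT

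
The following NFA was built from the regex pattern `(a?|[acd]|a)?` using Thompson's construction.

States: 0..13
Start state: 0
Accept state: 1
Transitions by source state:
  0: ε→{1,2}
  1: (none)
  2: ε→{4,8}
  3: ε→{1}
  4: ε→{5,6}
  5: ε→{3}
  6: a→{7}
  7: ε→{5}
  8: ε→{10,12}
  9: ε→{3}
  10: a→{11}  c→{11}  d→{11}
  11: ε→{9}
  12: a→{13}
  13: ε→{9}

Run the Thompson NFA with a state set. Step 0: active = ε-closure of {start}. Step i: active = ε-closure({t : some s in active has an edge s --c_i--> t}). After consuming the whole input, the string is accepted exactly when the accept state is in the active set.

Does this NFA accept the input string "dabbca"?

Answer: REJECT

Trace:
initial (ε-close {0}): {0,1,2,3,4,5,6,8,10,12}
'd' @ 1: {1,3,9,11}  ✓accept
'a' @ 2: {}  — state set empty
rest 'bbca' ignored (set empty)
after full input: {}  (accept=1 not in)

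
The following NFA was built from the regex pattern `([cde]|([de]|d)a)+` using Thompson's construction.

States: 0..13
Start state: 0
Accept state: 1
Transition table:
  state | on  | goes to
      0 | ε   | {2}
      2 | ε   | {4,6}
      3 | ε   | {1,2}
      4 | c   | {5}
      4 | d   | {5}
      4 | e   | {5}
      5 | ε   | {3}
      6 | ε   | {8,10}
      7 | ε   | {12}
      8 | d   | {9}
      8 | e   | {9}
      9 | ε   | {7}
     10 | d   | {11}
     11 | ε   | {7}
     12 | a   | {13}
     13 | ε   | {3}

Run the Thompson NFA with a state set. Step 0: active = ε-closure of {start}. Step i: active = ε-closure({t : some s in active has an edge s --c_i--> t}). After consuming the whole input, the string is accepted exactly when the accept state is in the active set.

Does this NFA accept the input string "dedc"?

initial (ε-close {0}): {0,2,4,6,8,10}
'd' @ 1: {1,2,3,4,5,6,7,8,9,10,11,12}  ✓accept
'e' @ 2: {1,2,3,4,5,6,7,8,9,10,12}  ✓accept
'd' @ 3: {1,2,3,4,5,6,7,8,9,10,11,12}  ✓accept
'c' @ 4: {1,2,3,4,5,6,8,10}  ✓accept
end set {1,2,3,4,5,6,8,10} — state 1 in

Answer: ACCEPT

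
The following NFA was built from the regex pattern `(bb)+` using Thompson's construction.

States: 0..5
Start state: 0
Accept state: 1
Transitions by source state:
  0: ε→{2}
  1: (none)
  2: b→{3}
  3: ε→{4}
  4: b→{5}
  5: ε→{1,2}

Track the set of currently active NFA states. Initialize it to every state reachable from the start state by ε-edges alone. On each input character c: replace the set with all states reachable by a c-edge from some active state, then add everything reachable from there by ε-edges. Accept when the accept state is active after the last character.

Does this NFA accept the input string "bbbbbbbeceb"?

Answer: REJECT

Steps:
S₀ = ε-closure({0}) = {0,2}
'b' @ 1: {3,4}
'b' @ 2: {1,2,5}  [accepting]
'b' @ 3: {3,4}
'b' @ 4: {1,2,5}  [accepting]
'b' @ 5: {3,4}
'b' @ 6: {1,2,5}  [accepting]
'b' @ 7: {3,4}
'e' @ 8: {}  — dead — no transitions
rest 'ceb' ignored (set empty)
after full input: {}  (accept=1 not in)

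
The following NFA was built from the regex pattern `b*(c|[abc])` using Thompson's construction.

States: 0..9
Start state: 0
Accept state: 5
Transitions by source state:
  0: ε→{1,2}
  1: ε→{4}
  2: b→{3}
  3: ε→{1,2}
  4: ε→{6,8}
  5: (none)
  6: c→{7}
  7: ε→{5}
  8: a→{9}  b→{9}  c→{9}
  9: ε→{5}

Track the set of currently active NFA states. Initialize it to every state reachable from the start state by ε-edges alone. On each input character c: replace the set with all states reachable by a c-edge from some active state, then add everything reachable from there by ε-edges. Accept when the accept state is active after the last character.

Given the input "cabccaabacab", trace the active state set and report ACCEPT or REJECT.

Answer: REJECT

Trace:
start: ε-closure({0}) = {0,1,2,4,6,8}
'c' @ 1: {5,7,9}  [accepting]
'a' @ 2: {}  — dead — no transitions
rest 'bccaabacab' ignored (set empty)
after full input: {}  (accept=5 not in)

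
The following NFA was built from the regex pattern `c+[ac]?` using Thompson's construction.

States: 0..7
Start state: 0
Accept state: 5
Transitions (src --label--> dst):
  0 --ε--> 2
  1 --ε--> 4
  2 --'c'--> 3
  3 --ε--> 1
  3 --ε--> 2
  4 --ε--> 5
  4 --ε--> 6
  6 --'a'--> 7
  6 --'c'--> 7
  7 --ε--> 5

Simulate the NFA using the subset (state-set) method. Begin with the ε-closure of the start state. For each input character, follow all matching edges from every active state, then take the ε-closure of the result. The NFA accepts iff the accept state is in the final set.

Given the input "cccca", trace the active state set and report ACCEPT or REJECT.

S₀ = ε-closure({0}) = {0,2}
'c' @ 1: {1,2,3,4,5,6}  [accepting]
'c' @ 2: {1,2,3,4,5,6,7}  [accepting]
'c' @ 3: {1,2,3,4,5,6,7}  [accepting]
'c' @ 4: {1,2,3,4,5,6,7}  [accepting]
'a' @ 5: {5,7}  [accepting]
final: {5,7}; accept 5 in set

Answer: ACCEPT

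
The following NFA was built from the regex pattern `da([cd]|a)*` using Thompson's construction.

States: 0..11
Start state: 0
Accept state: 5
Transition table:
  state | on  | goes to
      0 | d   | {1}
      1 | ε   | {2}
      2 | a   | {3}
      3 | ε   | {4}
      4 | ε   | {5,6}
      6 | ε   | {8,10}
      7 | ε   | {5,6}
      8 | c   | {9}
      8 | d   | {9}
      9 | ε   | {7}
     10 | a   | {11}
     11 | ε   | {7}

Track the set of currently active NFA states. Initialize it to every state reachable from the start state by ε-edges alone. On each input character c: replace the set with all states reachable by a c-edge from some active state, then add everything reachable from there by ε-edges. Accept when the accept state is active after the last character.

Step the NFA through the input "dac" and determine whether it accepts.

initial (ε-close {0}): {0}
'd' @ 1: {1,2}
'a' @ 2: {3,4,5,6,8,10}  ✓accept
'c' @ 3: {5,6,7,8,9,10}  ✓accept
final: {5,6,7,8,9,10}; accept 5 in set

Answer: ACCEPT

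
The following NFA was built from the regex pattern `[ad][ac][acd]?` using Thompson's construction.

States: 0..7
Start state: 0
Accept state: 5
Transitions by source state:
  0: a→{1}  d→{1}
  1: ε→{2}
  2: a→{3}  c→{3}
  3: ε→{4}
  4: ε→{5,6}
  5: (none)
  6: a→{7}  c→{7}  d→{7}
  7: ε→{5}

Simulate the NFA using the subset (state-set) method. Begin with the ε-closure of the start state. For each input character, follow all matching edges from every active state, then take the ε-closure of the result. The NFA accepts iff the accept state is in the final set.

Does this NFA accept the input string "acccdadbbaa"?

Answer: REJECT

Derivation:
start: ε-closure({0}) = {0}
'a' @ 1: {1,2}
'c' @ 2: {3,4,5,6}  ✓accept
'c' @ 3: {5,7}  ✓accept
'c' @ 4: {}  — dead — no transitions
rest 'dadbbaa' ignored (set empty)
final: {}; accept 5 not in set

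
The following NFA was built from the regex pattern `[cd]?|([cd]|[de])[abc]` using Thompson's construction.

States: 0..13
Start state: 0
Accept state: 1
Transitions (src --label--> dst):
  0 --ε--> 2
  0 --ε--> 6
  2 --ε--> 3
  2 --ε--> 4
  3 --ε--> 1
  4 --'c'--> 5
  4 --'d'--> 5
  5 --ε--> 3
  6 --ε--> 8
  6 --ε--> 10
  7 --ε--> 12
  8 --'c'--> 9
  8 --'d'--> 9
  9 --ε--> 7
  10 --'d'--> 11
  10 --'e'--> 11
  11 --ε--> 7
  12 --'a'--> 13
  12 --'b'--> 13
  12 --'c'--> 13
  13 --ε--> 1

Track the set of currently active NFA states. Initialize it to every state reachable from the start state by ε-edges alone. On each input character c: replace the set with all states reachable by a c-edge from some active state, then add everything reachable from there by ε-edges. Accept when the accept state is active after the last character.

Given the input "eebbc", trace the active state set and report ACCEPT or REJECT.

Answer: REJECT

Derivation:
start: ε-closure({0}) = {0,1,2,3,4,6,8,10}
'e' @ 1: {7,11,12}
'e' @ 2: {}  — no active states
rest 'bbc' ignored (set empty)
after full input: {}  (accept=1 not in)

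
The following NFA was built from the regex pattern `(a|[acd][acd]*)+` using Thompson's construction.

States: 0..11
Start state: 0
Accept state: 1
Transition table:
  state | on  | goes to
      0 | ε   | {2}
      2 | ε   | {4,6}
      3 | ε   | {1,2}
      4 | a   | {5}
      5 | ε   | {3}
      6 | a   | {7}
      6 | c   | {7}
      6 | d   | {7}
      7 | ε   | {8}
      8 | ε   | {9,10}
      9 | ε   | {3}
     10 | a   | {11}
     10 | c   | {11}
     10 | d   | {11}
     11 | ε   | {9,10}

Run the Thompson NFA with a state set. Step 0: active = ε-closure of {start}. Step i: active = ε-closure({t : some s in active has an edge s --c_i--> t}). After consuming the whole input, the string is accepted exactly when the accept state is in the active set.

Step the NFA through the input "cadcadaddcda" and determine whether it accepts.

start: ε-closure({0}) = {0,2,4,6}
'c' @ 1: {1,2,3,4,6,7,8,9,10}  ✓accept
'a' @ 2: {1,2,3,4,5,6,7,8,9,10,11}  ✓accept
'd' @ 3: {1,2,3,4,6,7,8,9,10,11}  ✓accept
'c' @ 4: {1,2,3,4,6,7,8,9,10,11}  ✓accept
'a' @ 5: {1,2,3,4,5,6,7,8,9,10,11}  ✓accept
'd' @ 6: {1,2,3,4,6,7,8,9,10,11}  ✓accept
'a' @ 7: {1,2,3,4,5,6,7,8,9,10,11}  ✓accept
'd' @ 8: {1,2,3,4,6,7,8,9,10,11}  ✓accept
'd' @ 9: {1,2,3,4,6,7,8,9,10,11}  ✓accept
'c' @ 10: {1,2,3,4,6,7,8,9,10,11}  ✓accept
'd' @ 11: {1,2,3,4,6,7,8,9,10,11}  ✓accept
'a' @ 12: {1,2,3,4,5,6,7,8,9,10,11}  ✓accept
final: {1,2,3,4,5,6,7,8,9,10,11}; accept 1 in set

Answer: ACCEPT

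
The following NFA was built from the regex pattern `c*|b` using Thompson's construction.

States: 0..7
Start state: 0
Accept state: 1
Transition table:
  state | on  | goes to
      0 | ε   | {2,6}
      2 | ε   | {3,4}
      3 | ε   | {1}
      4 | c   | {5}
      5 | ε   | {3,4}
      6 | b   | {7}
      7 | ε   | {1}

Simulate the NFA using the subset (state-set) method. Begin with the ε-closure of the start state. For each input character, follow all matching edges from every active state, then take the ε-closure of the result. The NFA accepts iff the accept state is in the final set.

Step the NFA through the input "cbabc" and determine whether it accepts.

start: ε-closure({0}) = {0,1,2,3,4,6}
'c' @ 1: {1,3,4,5}  [accepting]
'b' @ 2: {}  — state set empty
rest 'abc' ignored (set empty)
end set {} — state 1 not in

Answer: REJECT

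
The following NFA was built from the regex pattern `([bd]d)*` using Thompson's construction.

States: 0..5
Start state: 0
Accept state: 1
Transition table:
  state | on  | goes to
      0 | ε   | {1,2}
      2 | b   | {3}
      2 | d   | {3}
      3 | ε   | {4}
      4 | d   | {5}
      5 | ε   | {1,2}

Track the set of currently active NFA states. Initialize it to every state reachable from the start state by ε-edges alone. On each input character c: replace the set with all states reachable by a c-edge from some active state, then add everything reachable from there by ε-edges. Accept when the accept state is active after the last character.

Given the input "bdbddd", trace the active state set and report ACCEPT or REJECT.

Answer: ACCEPT

Derivation:
initial (ε-close {0}): {0,1,2}
'b' @ 1: {3,4}
'd' @ 2: {1,2,5}  (accept∈set)
'b' @ 3: {3,4}
'd' @ 4: {1,2,5}  (accept∈set)
'd' @ 5: {3,4}
'd' @ 6: {1,2,5}  (accept∈set)
end set {1,2,5} — state 1 in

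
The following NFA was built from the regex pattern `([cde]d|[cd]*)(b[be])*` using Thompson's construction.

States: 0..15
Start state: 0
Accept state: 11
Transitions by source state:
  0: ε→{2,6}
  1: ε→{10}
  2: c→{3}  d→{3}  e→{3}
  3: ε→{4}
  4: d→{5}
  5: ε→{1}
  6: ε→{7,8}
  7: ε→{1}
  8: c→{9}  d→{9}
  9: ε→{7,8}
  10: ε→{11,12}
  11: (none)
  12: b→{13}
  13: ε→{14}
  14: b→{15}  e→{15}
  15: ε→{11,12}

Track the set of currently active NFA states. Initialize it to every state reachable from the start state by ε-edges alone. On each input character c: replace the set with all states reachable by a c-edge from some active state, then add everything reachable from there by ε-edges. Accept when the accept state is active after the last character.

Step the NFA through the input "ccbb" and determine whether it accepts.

Answer: ACCEPT

Trace:
start: ε-closure({0}) = {0,1,2,6,7,8,10,11,12}
'c' @ 1: {1,3,4,7,8,9,10,11,12}  [accepting]
'c' @ 2: {1,7,8,9,10,11,12}  [accepting]
'b' @ 3: {13,14}
'b' @ 4: {11,12,15}  [accepting]
end set {11,12,15} — state 11 in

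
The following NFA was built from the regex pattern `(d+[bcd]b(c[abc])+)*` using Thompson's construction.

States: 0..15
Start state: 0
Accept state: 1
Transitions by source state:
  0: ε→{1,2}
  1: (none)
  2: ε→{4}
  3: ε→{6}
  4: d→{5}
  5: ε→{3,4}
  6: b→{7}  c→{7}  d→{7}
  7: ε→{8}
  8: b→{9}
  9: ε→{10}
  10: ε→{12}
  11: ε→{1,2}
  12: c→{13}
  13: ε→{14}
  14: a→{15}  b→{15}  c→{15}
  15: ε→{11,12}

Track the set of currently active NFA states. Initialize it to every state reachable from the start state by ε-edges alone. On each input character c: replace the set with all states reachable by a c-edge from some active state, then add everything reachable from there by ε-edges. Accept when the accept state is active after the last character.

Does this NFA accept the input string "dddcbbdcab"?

S₀ = ε-closure({0}) = {0,1,2,4}
'd' @ 1: {3,4,5,6}
'd' @ 2: {3,4,5,6,7,8}
'd' @ 3: {3,4,5,6,7,8}
'c' @ 4: {7,8}
'b' @ 5: {9,10,12}
'b' @ 6: {}  — no active states
rest 'dcab' ignored (set empty)
after full input: {}  (accept=1 not in)

Answer: REJECT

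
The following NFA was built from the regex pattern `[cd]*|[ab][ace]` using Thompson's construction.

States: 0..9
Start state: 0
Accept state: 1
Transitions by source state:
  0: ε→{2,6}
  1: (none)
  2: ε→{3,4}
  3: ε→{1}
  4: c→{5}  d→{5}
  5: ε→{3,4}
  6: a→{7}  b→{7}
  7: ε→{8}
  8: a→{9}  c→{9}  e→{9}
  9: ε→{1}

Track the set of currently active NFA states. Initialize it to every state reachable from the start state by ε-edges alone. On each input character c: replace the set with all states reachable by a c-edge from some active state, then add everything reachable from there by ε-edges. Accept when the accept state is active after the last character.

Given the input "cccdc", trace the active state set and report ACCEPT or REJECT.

Answer: ACCEPT

Derivation:
S₀ = ε-closure({0}) = {0,1,2,3,4,6}
'c' @ 1: {1,3,4,5}  [accepting]
'c' @ 2: {1,3,4,5}  [accepting]
'c' @ 3: {1,3,4,5}  [accepting]
'd' @ 4: {1,3,4,5}  [accepting]
'c' @ 5: {1,3,4,5}  [accepting]
after full input: {1,3,4,5}  (accept=1 in)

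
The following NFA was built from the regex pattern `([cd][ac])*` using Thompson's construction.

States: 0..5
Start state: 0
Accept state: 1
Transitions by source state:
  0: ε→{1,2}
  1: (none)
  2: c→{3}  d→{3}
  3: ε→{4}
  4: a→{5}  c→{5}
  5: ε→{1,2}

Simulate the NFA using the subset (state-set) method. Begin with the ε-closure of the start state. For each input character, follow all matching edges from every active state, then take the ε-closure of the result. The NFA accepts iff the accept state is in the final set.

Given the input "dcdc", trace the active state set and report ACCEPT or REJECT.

Answer: ACCEPT

Trace:
start: ε-closure({0}) = {0,1,2}
'd' @ 1: {3,4}
'c' @ 2: {1,2,5}  (accept∈set)
'd' @ 3: {3,4}
'c' @ 4: {1,2,5}  (accept∈set)
final: {1,2,5}; accept 1 in set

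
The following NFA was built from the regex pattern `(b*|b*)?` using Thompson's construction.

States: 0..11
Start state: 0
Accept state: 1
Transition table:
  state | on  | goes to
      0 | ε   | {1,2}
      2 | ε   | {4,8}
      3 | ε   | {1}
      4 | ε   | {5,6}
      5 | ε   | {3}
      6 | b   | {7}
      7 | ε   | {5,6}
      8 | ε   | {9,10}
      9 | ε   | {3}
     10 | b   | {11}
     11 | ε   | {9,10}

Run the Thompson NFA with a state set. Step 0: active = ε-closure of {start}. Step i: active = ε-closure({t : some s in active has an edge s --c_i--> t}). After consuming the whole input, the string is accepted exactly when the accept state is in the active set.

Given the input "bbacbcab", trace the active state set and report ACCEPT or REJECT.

S₀ = ε-closure({0}) = {0,1,2,3,4,5,6,8,9,10}
'b' @ 1: {1,3,5,6,7,9,10,11}  [accepting]
'b' @ 2: {1,3,5,6,7,9,10,11}  [accepting]
'a' @ 3: {}  — state set empty
rest 'cbcab' ignored (set empty)
end set {} — state 1 not in

Answer: REJECT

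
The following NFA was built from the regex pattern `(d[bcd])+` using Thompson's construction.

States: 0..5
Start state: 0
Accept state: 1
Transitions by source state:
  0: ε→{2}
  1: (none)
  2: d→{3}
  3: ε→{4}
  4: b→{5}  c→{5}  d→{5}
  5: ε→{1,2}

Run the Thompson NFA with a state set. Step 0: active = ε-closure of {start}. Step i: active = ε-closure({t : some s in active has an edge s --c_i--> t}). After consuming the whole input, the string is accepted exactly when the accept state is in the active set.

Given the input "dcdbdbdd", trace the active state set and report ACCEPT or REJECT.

Answer: ACCEPT

Trace:
start: ε-closure({0}) = {0,2}
'd' @ 1: {3,4}
'c' @ 2: {1,2,5}  (accept∈set)
'd' @ 3: {3,4}
'b' @ 4: {1,2,5}  (accept∈set)
'd' @ 5: {3,4}
'b' @ 6: {1,2,5}  (accept∈set)
'd' @ 7: {3,4}
'd' @ 8: {1,2,5}  (accept∈set)
final: {1,2,5}; accept 1 in set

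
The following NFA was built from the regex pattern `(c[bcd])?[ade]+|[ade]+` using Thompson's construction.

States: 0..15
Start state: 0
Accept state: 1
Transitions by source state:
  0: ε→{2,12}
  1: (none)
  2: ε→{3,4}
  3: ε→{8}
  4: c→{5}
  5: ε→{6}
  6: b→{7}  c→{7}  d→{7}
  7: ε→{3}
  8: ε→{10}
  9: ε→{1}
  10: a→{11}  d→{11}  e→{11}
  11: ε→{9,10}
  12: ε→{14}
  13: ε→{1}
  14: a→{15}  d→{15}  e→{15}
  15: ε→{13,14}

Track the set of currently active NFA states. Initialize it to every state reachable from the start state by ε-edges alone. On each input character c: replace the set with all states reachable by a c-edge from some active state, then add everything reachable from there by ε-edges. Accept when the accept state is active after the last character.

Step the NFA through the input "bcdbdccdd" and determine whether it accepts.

Answer: REJECT

Trace:
initial (ε-close {0}): {0,2,3,4,8,10,12,14}
'b' @ 1: {}  — dead — no transitions
rest 'cdbdccdd' ignored (set empty)
final: {}; accept 1 not in set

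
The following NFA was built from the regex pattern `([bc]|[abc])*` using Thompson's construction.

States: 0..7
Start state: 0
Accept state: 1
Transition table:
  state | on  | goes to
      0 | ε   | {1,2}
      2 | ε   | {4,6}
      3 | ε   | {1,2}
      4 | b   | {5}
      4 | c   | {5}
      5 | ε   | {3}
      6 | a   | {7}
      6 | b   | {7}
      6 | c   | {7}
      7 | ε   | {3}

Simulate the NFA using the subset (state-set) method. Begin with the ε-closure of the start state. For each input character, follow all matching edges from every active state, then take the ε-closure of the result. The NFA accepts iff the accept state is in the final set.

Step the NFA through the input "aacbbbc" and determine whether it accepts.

Answer: ACCEPT

Derivation:
initial (ε-close {0}): {0,1,2,4,6}
'a' @ 1: {1,2,3,4,6,7}  (accept∈set)
'a' @ 2: {1,2,3,4,6,7}  (accept∈set)
'c' @ 3: {1,2,3,4,5,6,7}  (accept∈set)
'b' @ 4: {1,2,3,4,5,6,7}  (accept∈set)
'b' @ 5: {1,2,3,4,5,6,7}  (accept∈set)
'b' @ 6: {1,2,3,4,5,6,7}  (accept∈set)
'c' @ 7: {1,2,3,4,5,6,7}  (accept∈set)
after full input: {1,2,3,4,5,6,7}  (accept=1 in)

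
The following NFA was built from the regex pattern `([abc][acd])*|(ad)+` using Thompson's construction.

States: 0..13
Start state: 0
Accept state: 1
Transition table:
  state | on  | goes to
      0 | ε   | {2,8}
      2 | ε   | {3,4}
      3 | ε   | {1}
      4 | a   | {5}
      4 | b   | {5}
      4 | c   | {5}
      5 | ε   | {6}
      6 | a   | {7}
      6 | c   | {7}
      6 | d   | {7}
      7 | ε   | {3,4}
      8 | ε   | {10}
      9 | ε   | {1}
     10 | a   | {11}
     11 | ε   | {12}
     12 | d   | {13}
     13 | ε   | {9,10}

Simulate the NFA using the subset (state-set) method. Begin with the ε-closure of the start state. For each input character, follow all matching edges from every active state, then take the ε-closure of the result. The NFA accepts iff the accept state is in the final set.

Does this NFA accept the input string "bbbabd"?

start: ε-closure({0}) = {0,1,2,3,4,8,10}
'b' @ 1: {5,6}
'b' @ 2: {}  — state set empty
rest 'babd' ignored (set empty)
end set {} — state 1 not in

Answer: REJECT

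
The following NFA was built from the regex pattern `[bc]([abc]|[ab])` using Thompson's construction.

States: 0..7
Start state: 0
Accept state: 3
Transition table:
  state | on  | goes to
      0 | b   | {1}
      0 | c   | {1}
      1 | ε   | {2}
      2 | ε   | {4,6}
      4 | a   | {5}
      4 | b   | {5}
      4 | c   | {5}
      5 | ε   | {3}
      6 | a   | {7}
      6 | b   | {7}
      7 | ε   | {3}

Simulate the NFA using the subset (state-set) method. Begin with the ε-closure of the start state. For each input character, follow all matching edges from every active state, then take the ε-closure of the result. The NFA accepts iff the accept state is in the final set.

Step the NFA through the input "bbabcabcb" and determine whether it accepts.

Answer: REJECT

Derivation:
initial (ε-close {0}): {0}
'b' @ 1: {1,2,4,6}
'b' @ 2: {3,5,7}  [accepting]
'a' @ 3: {}  — dead — no transitions
rest 'bcabcb' ignored (set empty)
after full input: {}  (accept=3 not in)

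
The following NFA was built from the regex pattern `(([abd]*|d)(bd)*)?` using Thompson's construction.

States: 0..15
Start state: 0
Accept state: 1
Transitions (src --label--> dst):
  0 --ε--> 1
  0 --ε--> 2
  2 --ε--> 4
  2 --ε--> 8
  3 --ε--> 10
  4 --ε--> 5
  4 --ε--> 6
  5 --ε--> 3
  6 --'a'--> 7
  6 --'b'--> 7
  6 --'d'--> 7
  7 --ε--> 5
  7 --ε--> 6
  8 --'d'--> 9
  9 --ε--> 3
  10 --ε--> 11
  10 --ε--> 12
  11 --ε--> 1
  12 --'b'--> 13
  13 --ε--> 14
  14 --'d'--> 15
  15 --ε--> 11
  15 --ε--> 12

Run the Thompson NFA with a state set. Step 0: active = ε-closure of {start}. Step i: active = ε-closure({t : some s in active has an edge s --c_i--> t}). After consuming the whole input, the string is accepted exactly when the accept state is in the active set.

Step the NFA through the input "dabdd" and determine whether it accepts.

start: ε-closure({0}) = {0,1,2,3,4,5,6,8,10,11,12}
'd' @ 1: {1,3,5,6,7,9,10,11,12}  [accepting]
'a' @ 2: {1,3,5,6,7,10,11,12}  [accepting]
'b' @ 3: {1,3,5,6,7,10,11,12,13,14}  [accepting]
'd' @ 4: {1,3,5,6,7,10,11,12,15}  [accepting]
'd' @ 5: {1,3,5,6,7,10,11,12}  [accepting]
final: {1,3,5,6,7,10,11,12}; accept 1 in set

Answer: ACCEPT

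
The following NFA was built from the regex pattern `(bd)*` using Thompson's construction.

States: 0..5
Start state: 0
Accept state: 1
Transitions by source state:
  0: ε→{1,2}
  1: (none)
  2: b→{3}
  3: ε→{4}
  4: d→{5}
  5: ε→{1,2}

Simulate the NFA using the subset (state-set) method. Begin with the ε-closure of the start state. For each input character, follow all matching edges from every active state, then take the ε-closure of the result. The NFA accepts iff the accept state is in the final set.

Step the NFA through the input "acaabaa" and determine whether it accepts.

Answer: REJECT

Derivation:
S₀ = ε-closure({0}) = {0,1,2}
'a' @ 1: {}  — no active states
rest 'caabaa' ignored (set empty)
after full input: {}  (accept=1 not in)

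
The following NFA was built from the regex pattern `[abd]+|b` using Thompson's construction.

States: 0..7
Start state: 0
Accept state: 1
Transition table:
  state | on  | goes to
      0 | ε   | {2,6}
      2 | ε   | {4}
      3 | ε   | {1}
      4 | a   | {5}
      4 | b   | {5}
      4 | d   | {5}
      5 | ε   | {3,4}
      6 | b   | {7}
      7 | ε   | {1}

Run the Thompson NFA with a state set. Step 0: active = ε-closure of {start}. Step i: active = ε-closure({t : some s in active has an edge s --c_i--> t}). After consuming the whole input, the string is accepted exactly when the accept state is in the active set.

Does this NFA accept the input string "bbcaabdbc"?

S₀ = ε-closure({0}) = {0,2,4,6}
'b' @ 1: {1,3,4,5,7}  [accepting]
'b' @ 2: {1,3,4,5}  [accepting]
'c' @ 3: {}  — dead — no transitions
rest 'aabdbc' ignored (set empty)
end set {} — state 1 not in

Answer: REJECT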